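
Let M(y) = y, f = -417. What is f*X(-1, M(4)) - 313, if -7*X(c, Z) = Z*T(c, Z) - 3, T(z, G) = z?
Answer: -730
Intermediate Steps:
X(c, Z) = 3/7 - Z*c/7 (X(c, Z) = -(Z*c - 3)/7 = -(-3 + Z*c)/7 = 3/7 - Z*c/7)
f*X(-1, M(4)) - 313 = -417*(3/7 - ⅐*4*(-1)) - 313 = -417*(3/7 + 4/7) - 313 = -417*1 - 313 = -417 - 313 = -730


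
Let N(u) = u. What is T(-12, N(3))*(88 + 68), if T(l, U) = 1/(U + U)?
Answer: 26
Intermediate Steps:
T(l, U) = 1/(2*U)
T(-12, N(3))*(88 + 68) = ((½)/3)*(88 + 68) = ((½)*(⅓))*156 = (⅙)*156 = 26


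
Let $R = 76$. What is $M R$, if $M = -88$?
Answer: $-6688$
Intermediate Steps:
$M R = \left(-88\right) 76 = -6688$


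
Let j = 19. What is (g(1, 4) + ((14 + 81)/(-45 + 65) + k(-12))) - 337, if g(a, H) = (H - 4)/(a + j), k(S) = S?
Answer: -1377/4 ≈ -344.25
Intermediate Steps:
g(a, H) = (-4 + H)/(19 + a) (g(a, H) = (H - 4)/(a + 19) = (-4 + H)/(19 + a))
(g(1, 4) + ((14 + 81)/(-45 + 65) + k(-12))) - 337 = ((-4 + 4)/(19 + 1) + ((14 + 81)/(-45 + 65) - 12)) - 337 = (0/20 + (95/20 - 12)) - 337 = ((1/20)*0 + (95*(1/20) - 12)) - 337 = (0 + (19/4 - 12)) - 337 = (0 - 29/4) - 337 = -29/4 - 337 = -1377/4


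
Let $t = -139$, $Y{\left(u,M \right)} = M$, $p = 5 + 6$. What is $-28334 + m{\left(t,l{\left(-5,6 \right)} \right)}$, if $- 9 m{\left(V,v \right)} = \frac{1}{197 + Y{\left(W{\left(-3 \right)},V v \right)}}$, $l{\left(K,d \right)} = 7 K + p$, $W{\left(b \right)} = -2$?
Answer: $- \frac{900936199}{31797} \approx -28334.0$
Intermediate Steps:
$p = 11$
$l{\left(K,d \right)} = 11 + 7 K$ ($l{\left(K,d \right)} = 7 K + 11 = 11 + 7 K$)
$m{\left(V,v \right)} = - \frac{1}{9 \left(197 + V v\right)}$
$-28334 + m{\left(t,l{\left(-5,6 \right)} \right)} = -28334 - \frac{1}{1773 + 9 \left(-139\right) \left(11 + 7 \left(-5\right)\right)} = -28334 - \frac{1}{1773 + 9 \left(-139\right) \left(11 - 35\right)} = -28334 - \frac{1}{1773 + 9 \left(-139\right) \left(-24\right)} = -28334 - \frac{1}{1773 + 30024} = -28334 - \frac{1}{31797} = - \frac{900936199}{31797}$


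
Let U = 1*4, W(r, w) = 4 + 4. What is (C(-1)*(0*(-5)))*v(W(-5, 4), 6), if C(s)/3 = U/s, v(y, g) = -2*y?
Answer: 0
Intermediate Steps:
W(r, w) = 8
U = 4
C(s) = 12/s (C(s) = 3*(4/s) = 12/s)
(C(-1)*(0*(-5)))*v(W(-5, 4), 6) = ((12/(-1))*(0*(-5)))*(-2*8) = ((12*(-1))*0)*(-16) = -12*0*(-16) = 0*(-16) = 0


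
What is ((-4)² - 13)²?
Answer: 9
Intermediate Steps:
((-4)² - 13)² = (16 - 13)² = 3² = 9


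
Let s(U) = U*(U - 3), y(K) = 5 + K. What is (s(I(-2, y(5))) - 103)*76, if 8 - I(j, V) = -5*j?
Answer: -7068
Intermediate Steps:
I(j, V) = 8 + 5*j (I(j, V) = 8 - (-5)*j = 8 + 5*j)
s(U) = U*(-3 + U)
(s(I(-2, y(5))) - 103)*76 = ((8 + 5*(-2))*(-3 + (8 + 5*(-2))) - 103)*76 = ((8 - 10)*(-3 + (8 - 10)) - 103)*76 = (-2*(-3 - 2) - 103)*76 = (-2*(-5) - 103)*76 = (10 - 103)*76 = -93*76 = -7068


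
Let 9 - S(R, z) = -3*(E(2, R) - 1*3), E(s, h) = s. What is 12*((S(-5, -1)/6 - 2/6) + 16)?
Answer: 200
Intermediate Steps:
S(R, z) = 6 (S(R, z) = 9 - (-3)*(2 - 1*3) = 9 - (-3)*(2 - 3) = 9 - (-3)*(-1) = 9 - 1*3 = 9 - 3 = 6)
12*((S(-5, -1)/6 - 2/6) + 16) = 12*((6/6 - 2/6) + 16) = 12*((6*(⅙) - 2*⅙) + 16) = 12*((1 - ⅓) + 16) = 12*(⅔ + 16) = 12*(50/3) = 200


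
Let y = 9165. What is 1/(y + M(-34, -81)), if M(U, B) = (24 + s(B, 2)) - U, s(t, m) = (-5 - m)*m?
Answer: 1/9209 ≈ 0.00010859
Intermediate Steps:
s(t, m) = m*(-5 - m)
M(U, B) = 10 - U (M(U, B) = (24 - 1*2*(5 + 2)) - U = (24 - 1*2*7) - U = (24 - 14) - U = 10 - U)
1/(y + M(-34, -81)) = 1/(9165 + (10 - 1*(-34))) = 1/(9165 + (10 + 34)) = 1/(9165 + 44) = 1/9209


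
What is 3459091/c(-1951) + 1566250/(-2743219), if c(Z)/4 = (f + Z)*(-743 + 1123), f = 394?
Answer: -13195794053929/6492211814160 ≈ -2.0326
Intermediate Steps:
c(Z) = 598880 + 1520*Z (c(Z) = 4*((394 + Z)*(-743 + 1123)) = 4*((394 + Z)*380) = 4*(149720 + 380*Z) = 598880 + 1520*Z)
3459091/c(-1951) + 1566250/(-2743219) = 3459091/(598880 + 1520*(-1951)) + 1566250/(-2743219) = 3459091/(598880 - 2965520) + 1566250*(-1/2743219) = 3459091/(-2366640) - 1566250/2743219 = 3459091*(-1/2366640) - 1566250/2743219 = -3459091/2366640 - 1566250/2743219 = -13195794053929/6492211814160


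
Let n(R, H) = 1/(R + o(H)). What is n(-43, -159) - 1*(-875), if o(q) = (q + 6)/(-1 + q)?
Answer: 5885965/6727 ≈ 874.98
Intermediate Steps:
o(q) = (6 + q)/(-1 + q)
n(R, H) = 1/(R + (6 + H)/(-1 + H))
n(-43, -159) - 1*(-875) = (-1 - 159)/(6 - 159 - 43*(-1 - 159)) - 1*(-875) = -160/(6 - 159 - 43*(-160)) + 875 = -160/(6 - 159 + 6880) + 875 = -160/6727 + 875 = 5885965/6727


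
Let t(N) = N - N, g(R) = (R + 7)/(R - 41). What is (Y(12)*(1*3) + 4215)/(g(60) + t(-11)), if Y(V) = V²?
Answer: 88293/67 ≈ 1317.8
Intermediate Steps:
g(R) = (7 + R)/(-41 + R)
t(N) = 0
(Y(12)*(1*3) + 4215)/(g(60) + t(-11)) = (12²*(1*3) + 4215)/((7 + 60)/(-41 + 60) + 0) = (144*3 + 4215)/(67/19 + 0) = (432 + 4215)/((1/19)*67 + 0) = 4647/(67/19 + 0) = 4647/(67/19) = 4647*(19/67) = 88293/67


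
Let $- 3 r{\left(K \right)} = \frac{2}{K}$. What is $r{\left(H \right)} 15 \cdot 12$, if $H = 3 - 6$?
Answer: $40$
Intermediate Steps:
$H = -3$ ($H = 3 - 6 = -3$)
$r{\left(K \right)} = - \frac{2}{3 K}$ ($r{\left(K \right)} = - \frac{2 \frac{1}{K}}{3} = - \frac{2}{3 K}$)
$r{\left(H \right)} 15 \cdot 12 = - \frac{2}{3 \left(-3\right)} 15 \cdot 12 = \left(- \frac{2}{3}\right) \left(- \frac{1}{3}\right) 15 \cdot 12 = \frac{2}{9} \cdot 15 \cdot 12 = \frac{10}{3} \cdot 12 = 40$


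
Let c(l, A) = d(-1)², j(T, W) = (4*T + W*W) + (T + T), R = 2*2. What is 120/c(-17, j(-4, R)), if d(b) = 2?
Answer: 30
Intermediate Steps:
R = 4
j(T, W) = W² + 6*T (j(T, W) = (4*T + W²) + 2*T = (W² + 4*T) + 2*T = W² + 6*T)
c(l, A) = 4 (c(l, A) = 2² = 4)
120/c(-17, j(-4, R)) = 120/4 = 120*(¼) = 30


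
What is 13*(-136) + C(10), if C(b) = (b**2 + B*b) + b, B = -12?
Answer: -1778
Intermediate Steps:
C(b) = b**2 - 11*b (C(b) = (b**2 - 12*b) + b = b**2 - 11*b)
13*(-136) + C(10) = 13*(-136) + 10*(-11 + 10) = -1768 + 10*(-1) = -1768 - 10 = -1778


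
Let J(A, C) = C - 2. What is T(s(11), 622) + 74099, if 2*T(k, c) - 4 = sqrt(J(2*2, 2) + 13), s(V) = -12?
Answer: 74101 + sqrt(13)/2 ≈ 74103.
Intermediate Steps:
J(A, C) = -2 + C
T(k, c) = 2 + sqrt(13)/2 (T(k, c) = 2 + sqrt((-2 + 2) + 13)/2 = 2 + sqrt(0 + 13)/2 = 2 + sqrt(13)/2)
T(s(11), 622) + 74099 = (2 + sqrt(13)/2) + 74099 = 74101 + sqrt(13)/2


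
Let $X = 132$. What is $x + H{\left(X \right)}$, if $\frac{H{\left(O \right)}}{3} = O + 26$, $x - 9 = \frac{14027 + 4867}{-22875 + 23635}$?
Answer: $\frac{192987}{380} \approx 507.86$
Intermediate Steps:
$x = \frac{12867}{380}$ ($x = 9 + \frac{14027 + 4867}{-22875 + 23635} = 9 + \frac{18894}{760} = 9 + 18894 \cdot \frac{1}{760} = 9 + \frac{9447}{380} = \frac{12867}{380} \approx 33.861$)
$H{\left(O \right)} = 78 + 3 O$ ($H{\left(O \right)} = 3 \left(O + 26\right) = 3 \left(26 + O\right) = 78 + 3 O$)
$x + H{\left(X \right)} = \frac{12867}{380} + \left(78 + 3 \cdot 132\right) = \frac{12867}{380} + \left(78 + 396\right) = \frac{12867}{380} + 474 = \frac{192987}{380}$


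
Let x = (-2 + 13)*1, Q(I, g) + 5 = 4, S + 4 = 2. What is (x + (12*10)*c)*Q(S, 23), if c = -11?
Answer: 1309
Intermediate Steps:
S = -2 (S = -4 + 2 = -2)
Q(I, g) = -1 (Q(I, g) = -5 + 4 = -1)
x = 11 (x = 11*1 = 11)
(x + (12*10)*c)*Q(S, 23) = (11 + (12*10)*(-11))*(-1) = (11 + 120*(-11))*(-1) = (11 - 1320)*(-1) = -1309*(-1) = 1309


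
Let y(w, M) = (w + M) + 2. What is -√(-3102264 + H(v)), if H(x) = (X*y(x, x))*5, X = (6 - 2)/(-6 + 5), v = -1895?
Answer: -2*I*√756626 ≈ -1739.7*I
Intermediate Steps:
y(w, M) = 2 + M + w (y(w, M) = (M + w) + 2 = 2 + M + w)
X = -4 (X = 4/(-1) = 4*(-1) = -4)
H(x) = -40 - 40*x (H(x) = -4*(2 + x + x)*5 = -4*(2 + 2*x)*5 = (-8 - 8*x)*5 = -40 - 40*x)
-√(-3102264 + H(v)) = -√(-3102264 + (-40 - 40*(-1895))) = -√(-3102264 + (-40 + 75800)) = -√(-3102264 + 75760) = -√(-3026504) = -2*I*√756626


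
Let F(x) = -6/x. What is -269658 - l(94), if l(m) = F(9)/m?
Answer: -38021777/141 ≈ -2.6966e+5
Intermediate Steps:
l(m) = -2/(3*m) (l(m) = (-6/9)/m = (-6*⅑)/m = -2/(3*m))
-269658 - l(94) = -269658 - (-2)/(3*94) = -269658 - 1*(-1/141) = -269658 + 1/141 = -38021777/141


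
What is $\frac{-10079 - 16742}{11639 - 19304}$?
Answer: $\frac{26821}{7665} \approx 3.4992$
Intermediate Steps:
$\frac{-10079 - 16742}{11639 - 19304} = - \frac{26821}{-7665} = \left(-26821\right) \left(- \frac{1}{7665}\right) = \frac{26821}{7665}$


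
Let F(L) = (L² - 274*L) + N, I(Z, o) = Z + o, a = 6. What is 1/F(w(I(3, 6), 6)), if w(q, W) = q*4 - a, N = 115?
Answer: -1/7205 ≈ -0.00013879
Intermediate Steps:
w(q, W) = -6 + 4*q (w(q, W) = q*4 - 1*6 = 4*q - 6 = -6 + 4*q)
F(L) = 115 + L² - 274*L (F(L) = (L² - 274*L) + 115 = 115 + L² - 274*L)
1/F(w(I(3, 6), 6)) = 1/(115 + (-6 + 4*(3 + 6))² - 274*(-6 + 4*(3 + 6))) = 1/(115 + (-6 + 4*9)² - 274*(-6 + 4*9)) = 1/(115 + (-6 + 36)² - 274*(-6 + 36)) = 1/(115 + 30² - 274*30) = 1/(115 + 900 - 8220) = 1/(-7205) = -1/7205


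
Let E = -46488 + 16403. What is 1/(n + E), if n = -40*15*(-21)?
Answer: -1/17485 ≈ -5.7192e-5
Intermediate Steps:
n = 12600 (n = -600*(-21) = 12600)
E = -30085
1/(n + E) = 1/(12600 - 30085) = 1/(-17485) = -1/17485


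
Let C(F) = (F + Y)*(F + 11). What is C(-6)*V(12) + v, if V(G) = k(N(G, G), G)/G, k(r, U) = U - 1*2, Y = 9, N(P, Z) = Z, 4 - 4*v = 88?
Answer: -17/2 ≈ -8.5000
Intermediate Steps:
v = -21 (v = 1 - ¼*88 = 1 - 22 = -21)
k(r, U) = -2 + U (k(r, U) = U - 2 = -2 + U)
C(F) = (9 + F)*(11 + F) (C(F) = (F + 9)*(F + 11) = (9 + F)*(11 + F))
V(G) = (-2 + G)/G
C(-6)*V(12) + v = (99 + (-6)² + 20*(-6))*((-2 + 12)/12) - 21 = (99 + 36 - 120)*((1/12)*10) - 21 = 15*(⅚) - 21 = 25/2 - 21 = -17/2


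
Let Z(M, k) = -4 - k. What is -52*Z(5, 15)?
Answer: 988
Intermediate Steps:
-52*Z(5, 15) = -52*(-4 - 1*15) = -52*(-4 - 15) = -52*(-19) = 988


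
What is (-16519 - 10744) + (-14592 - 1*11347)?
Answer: -53202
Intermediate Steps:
(-16519 - 10744) + (-14592 - 1*11347) = -27263 + (-14592 - 11347) = -27263 - 25939 = -53202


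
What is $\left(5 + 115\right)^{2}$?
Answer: $14400$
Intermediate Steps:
$\left(5 + 115\right)^{2} = 120^{2} = 14400$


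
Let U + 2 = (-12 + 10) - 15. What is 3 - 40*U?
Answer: 763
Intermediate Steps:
U = -19 (U = -2 + ((-12 + 10) - 15) = -2 + (-2 - 15) = -2 - 17 = -19)
3 - 40*U = 3 - 40*(-19) = 3 + 760 = 763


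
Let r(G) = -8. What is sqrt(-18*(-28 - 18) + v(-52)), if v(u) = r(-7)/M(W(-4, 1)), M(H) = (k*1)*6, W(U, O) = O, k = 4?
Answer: sqrt(7449)/3 ≈ 28.769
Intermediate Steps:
M(H) = 24 (M(H) = (4*1)*6 = 4*6 = 24)
v(u) = -1/3 (v(u) = -8/24 = -8*1/24 = -1/3)
sqrt(-18*(-28 - 18) + v(-52)) = sqrt(-18*(-28 - 18) - 1/3) = sqrt(-18*(-46) - 1/3) = sqrt(828 - 1/3) = sqrt(2483/3) = sqrt(7449)/3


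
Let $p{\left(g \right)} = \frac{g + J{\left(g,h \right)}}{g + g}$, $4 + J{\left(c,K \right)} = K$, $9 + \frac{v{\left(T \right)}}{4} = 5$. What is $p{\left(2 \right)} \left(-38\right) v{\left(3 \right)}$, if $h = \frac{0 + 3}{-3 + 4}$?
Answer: $152$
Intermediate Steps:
$h = 3$ ($h = \frac{3}{1} = 3 \cdot 1 = 3$)
$v{\left(T \right)} = -16$ ($v{\left(T \right)} = -36 + 4 \cdot 5 = -36 + 20 = -16$)
$J{\left(c,K \right)} = -4 + K$
$p{\left(g \right)} = \frac{-1 + g}{2 g}$ ($p{\left(g \right)} = \frac{g + \left(-4 + 3\right)}{g + g} = \frac{g - 1}{2 g} = \left(-1 + g\right) \frac{1}{2 g} = \frac{-1 + g}{2 g}$)
$p{\left(2 \right)} \left(-38\right) v{\left(3 \right)} = \frac{-1 + 2}{2 \cdot 2} \left(-38\right) \left(-16\right) = \frac{1}{2} \cdot \frac{1}{2} \cdot 1 \left(-38\right) \left(-16\right) = \frac{1}{4} \left(-38\right) \left(-16\right) = \left(- \frac{19}{2}\right) \left(-16\right) = 152$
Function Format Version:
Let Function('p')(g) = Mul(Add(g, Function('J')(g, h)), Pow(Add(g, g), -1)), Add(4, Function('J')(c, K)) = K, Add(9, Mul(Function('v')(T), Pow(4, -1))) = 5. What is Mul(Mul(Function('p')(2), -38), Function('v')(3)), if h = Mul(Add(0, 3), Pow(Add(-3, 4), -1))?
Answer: 152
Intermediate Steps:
h = 3 (h = Mul(3, Pow(1, -1)) = Mul(3, 1) = 3)
Function('v')(T) = -16 (Function('v')(T) = Add(-36, Mul(4, 5)) = Add(-36, 20) = -16)
Function('J')(c, K) = Add(-4, K)
Function('p')(g) = Mul(Rational(1, 2), Pow(g, -1), Add(-1, g)) (Function('p')(g) = Mul(Add(g, Add(-4, 3)), Pow(Add(g, g), -1)) = Mul(Add(g, -1), Pow(Mul(2, g), -1)) = Mul(Add(-1, g), Mul(Rational(1, 2), Pow(g, -1))) = Mul(Rational(1, 2), Pow(g, -1), Add(-1, g)))
Mul(Mul(Function('p')(2), -38), Function('v')(3)) = Mul(Mul(Mul(Rational(1, 2), Pow(2, -1), Add(-1, 2)), -38), -16) = Mul(Mul(Mul(Rational(1, 2), Rational(1, 2), 1), -38), -16) = Mul(Mul(Rational(1, 4), -38), -16) = Mul(Rational(-19, 2), -16) = 152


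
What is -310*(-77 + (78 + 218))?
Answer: -67890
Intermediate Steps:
-310*(-77 + (78 + 218)) = -310*(-77 + 296) = -310*219 = -67890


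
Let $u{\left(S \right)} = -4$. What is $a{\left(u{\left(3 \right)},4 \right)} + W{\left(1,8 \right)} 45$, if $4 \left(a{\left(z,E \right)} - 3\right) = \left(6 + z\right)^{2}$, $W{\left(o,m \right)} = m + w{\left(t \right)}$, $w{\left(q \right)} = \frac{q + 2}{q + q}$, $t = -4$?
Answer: $\frac{1501}{4} \approx 375.25$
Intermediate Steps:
$w{\left(q \right)} = \frac{2 + q}{2 q}$
$W{\left(o,m \right)} = \frac{1}{4} + m$ ($W{\left(o,m \right)} = m + \frac{2 - 4}{2 \left(-4\right)} = m + \frac{1}{2} \left(- \frac{1}{4}\right) \left(-2\right) = m + \frac{1}{4} = \frac{1}{4} + m$)
$a{\left(z,E \right)} = 3 + \frac{\left(6 + z\right)^{2}}{4}$
$a{\left(u{\left(3 \right)},4 \right)} + W{\left(1,8 \right)} 45 = \left(3 + \frac{\left(6 - 4\right)^{2}}{4}\right) + \left(\frac{1}{4} + 8\right) 45 = \left(3 + \frac{2^{2}}{4}\right) + \frac{33}{4} \cdot 45 = \left(3 + \frac{1}{4} \cdot 4\right) + \frac{1485}{4} = \left(3 + 1\right) + \frac{1485}{4} = 4 + \frac{1485}{4} = \frac{1501}{4}$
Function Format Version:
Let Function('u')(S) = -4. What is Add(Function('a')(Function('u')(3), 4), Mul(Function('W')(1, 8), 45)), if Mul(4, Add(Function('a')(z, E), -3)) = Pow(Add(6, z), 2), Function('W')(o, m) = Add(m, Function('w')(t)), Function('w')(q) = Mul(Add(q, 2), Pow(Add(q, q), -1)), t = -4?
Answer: Rational(1501, 4) ≈ 375.25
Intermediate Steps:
Function('w')(q) = Mul(Rational(1, 2), Pow(q, -1), Add(2, q)) (Function('w')(q) = Mul(Add(2, q), Pow(Mul(2, q), -1)) = Mul(Add(2, q), Mul(Rational(1, 2), Pow(q, -1))) = Mul(Rational(1, 2), Pow(q, -1), Add(2, q)))
Function('W')(o, m) = Add(Rational(1, 4), m) (Function('W')(o, m) = Add(m, Mul(Rational(1, 2), Pow(-4, -1), Add(2, -4))) = Add(m, Mul(Rational(1, 2), Rational(-1, 4), -2)) = Add(m, Rational(1, 4)) = Add(Rational(1, 4), m))
Function('a')(z, E) = Add(3, Mul(Rational(1, 4), Pow(Add(6, z), 2)))
Add(Function('a')(Function('u')(3), 4), Mul(Function('W')(1, 8), 45)) = Add(Add(3, Mul(Rational(1, 4), Pow(Add(6, -4), 2))), Mul(Add(Rational(1, 4), 8), 45)) = Add(Add(3, Mul(Rational(1, 4), Pow(2, 2))), Mul(Rational(33, 4), 45)) = Add(Add(3, Mul(Rational(1, 4), 4)), Rational(1485, 4)) = Add(Add(3, 1), Rational(1485, 4)) = Add(4, Rational(1485, 4)) = Rational(1501, 4)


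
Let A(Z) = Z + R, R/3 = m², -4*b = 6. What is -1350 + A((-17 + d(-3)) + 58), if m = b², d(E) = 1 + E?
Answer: -20733/16 ≈ -1295.8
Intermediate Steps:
b = -3/2 (b = -¼*6 = -3/2 ≈ -1.5000)
m = 9/4 (m = (-3/2)² = 9/4 ≈ 2.2500)
R = 243/16 (R = 3*(9/4)² = 3*(81/16) = 243/16 ≈ 15.188)
A(Z) = 243/16 + Z (A(Z) = Z + 243/16 = 243/16 + Z)
-1350 + A((-17 + d(-3)) + 58) = -1350 + (243/16 + ((-17 + (1 - 3)) + 58)) = -1350 + (243/16 + ((-17 - 2) + 58)) = -1350 + (243/16 + (-19 + 58)) = -1350 + (243/16 + 39) = -1350 + 867/16 = -20733/16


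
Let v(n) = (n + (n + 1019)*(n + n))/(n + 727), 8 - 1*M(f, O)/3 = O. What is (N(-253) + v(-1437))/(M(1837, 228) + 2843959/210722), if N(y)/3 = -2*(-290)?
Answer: -748168461/9672511831 ≈ -0.077350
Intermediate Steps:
N(y) = 1740 (N(y) = 3*(-2*(-290)) = 3*580 = 1740)
M(f, O) = 24 - 3*O
v(n) = (n + 2*n*(1019 + n))/(727 + n) (v(n) = (n + (1019 + n)*(2*n))/(727 + n) = (n + 2*n*(1019 + n))/(727 + n))
(N(-253) + v(-1437))/(M(1837, 228) + 2843959/210722) = (1740 - 1437*(2039 + 2*(-1437))/(727 - 1437))/((24 - 3*228) + 2843959/210722) = (1740 - 1437*(2039 - 2874)/(-710))/((24 - 684) + 2843959*(1/210722)) = (1740 - 1437*(-1/710)*(-835))/(-660 + 2843959/210722) = (1740 - 239979/142)/(-136232561/210722) = (7101/142)*(-210722/136232561) = -748168461/9672511831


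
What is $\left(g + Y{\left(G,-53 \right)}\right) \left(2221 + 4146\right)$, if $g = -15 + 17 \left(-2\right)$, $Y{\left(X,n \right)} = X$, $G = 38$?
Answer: $-70037$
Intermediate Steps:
$g = -49$ ($g = -15 - 34 = -49$)
$\left(g + Y{\left(G,-53 \right)}\right) \left(2221 + 4146\right) = \left(-49 + 38\right) \left(2221 + 4146\right) = \left(-11\right) 6367 = -70037$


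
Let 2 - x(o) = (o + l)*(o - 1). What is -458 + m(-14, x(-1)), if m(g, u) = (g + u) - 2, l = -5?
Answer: -484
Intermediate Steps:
x(o) = 2 - (-1 + o)*(-5 + o) (x(o) = 2 - (o - 5)*(o - 1) = 2 - (-5 + o)*(-1 + o) = 2 - (-1 + o)*(-5 + o))
m(g, u) = -2 + g + u
-458 + m(-14, x(-1)) = -458 + (-2 - 14 + (-3 - 1*(-1)² + 6*(-1))) = -458 + (-2 - 14 + (-3 - 1*1 - 6)) = -458 + (-2 - 14 + (-3 - 1 - 6)) = -458 + (-2 - 14 - 10) = -458 - 26 = -484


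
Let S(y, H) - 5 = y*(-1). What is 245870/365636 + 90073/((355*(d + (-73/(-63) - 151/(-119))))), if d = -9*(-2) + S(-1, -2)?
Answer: 9435680662447/918470319280 ≈ 10.273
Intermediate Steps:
S(y, H) = 5 - y (S(y, H) = 5 + y*(-1) = 5 - y)
d = 24 (d = -9*(-2) + (5 - 1*(-1)) = 18 + (5 + 1) = 18 + 6 = 24)
245870/365636 + 90073/((355*(d + (-73/(-63) - 151/(-119))))) = 245870/365636 + 90073/((355*(24 + (-73/(-63) - 151/(-119))))) = 245870*(1/365636) + 90073/((355*(24 + (-73*(-1/63) - 151*(-1/119))))) = 122935/182818 + 90073/((355*(24 + (73/63 + 151/119)))) = 122935/182818 + 90073/((355*(24 + 2600/1071))) = 122935/182818 + 90073/((355*(28304/1071))) = 122935/182818 + 90073/(10047920/1071) = 122935/182818 + 90073*(1071/10047920) = 122935/182818 + 96468183/10047920 = 9435680662447/918470319280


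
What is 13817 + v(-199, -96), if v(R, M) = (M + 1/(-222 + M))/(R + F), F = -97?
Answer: 1300597105/94128 ≈ 13817.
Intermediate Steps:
v(R, M) = (M + 1/(-222 + M))/(-97 + R) (v(R, M) = (M + 1/(-222 + M))/(R - 97) = (M + 1/(-222 + M))/(-97 + R))
13817 + v(-199, -96) = 13817 + (1 + (-96)² - 222*(-96))/(21534 - 222*(-199) - 97*(-96) - 96*(-199)) = 13817 + (1 + 9216 + 21312)/(21534 + 44178 + 9312 + 19104) = 13817 + 30529/94128 = 1300597105/94128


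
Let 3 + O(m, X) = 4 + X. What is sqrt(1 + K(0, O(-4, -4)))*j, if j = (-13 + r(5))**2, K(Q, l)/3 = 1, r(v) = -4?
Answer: 578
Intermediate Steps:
O(m, X) = 1 + X (O(m, X) = -3 + (4 + X) = 1 + X)
K(Q, l) = 3 (K(Q, l) = 3*1 = 3)
j = 289 (j = (-13 - 4)**2 = (-17)**2 = 289)
sqrt(1 + K(0, O(-4, -4)))*j = sqrt(1 + 3)*289 = sqrt(4)*289 = 2*289 = 578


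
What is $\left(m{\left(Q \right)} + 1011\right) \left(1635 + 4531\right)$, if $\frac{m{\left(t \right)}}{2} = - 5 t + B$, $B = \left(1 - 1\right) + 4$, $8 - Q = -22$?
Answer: $4433354$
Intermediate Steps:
$Q = 30$ ($Q = 8 - -22 = 8 + 22 = 30$)
$B = 4$ ($B = 0 + 4 = 4$)
$m{\left(t \right)} = 8 - 10 t$ ($m{\left(t \right)} = 2 \left(- 5 t + 4\right) = 2 \left(4 - 5 t\right) = 8 - 10 t$)
$\left(m{\left(Q \right)} + 1011\right) \left(1635 + 4531\right) = \left(\left(8 - 300\right) + 1011\right) \left(1635 + 4531\right) = \left(\left(8 - 300\right) + 1011\right) 6166 = \left(-292 + 1011\right) 6166 = 719 \cdot 6166 = 4433354$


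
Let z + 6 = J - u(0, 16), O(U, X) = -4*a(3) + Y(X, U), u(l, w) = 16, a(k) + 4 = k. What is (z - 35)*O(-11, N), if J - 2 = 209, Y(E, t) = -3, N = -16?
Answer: 154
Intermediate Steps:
a(k) = -4 + k
J = 211 (J = 2 + 209 = 211)
O(U, X) = 1 (O(U, X) = -4*(-4 + 3) - 3 = -4*(-1) - 3 = 4 - 3 = 1)
z = 189 (z = -6 + (211 - 1*16) = -6 + (211 - 16) = -6 + 195 = 189)
(z - 35)*O(-11, N) = (189 - 35)*1 = 154*1 = 154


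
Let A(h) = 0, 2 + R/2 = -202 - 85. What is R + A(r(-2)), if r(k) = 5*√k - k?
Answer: -578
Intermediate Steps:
R = -578 (R = -4 + 2*(-202 - 85) = -4 + 2*(-287) = -4 - 574 = -578)
r(k) = -k + 5*√k
R + A(r(-2)) = -578 + 0 = -578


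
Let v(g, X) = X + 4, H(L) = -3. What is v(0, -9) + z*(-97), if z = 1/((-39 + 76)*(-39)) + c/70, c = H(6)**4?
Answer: -11835911/101010 ≈ -117.18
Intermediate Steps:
c = 81 (c = (-3)**4 = 81)
v(g, X) = 4 + X
z = 116813/101010 (z = 1/((-39 + 76)*(-39)) + 81/70 = -1/39/37 + 81*(1/70) = (1/37)*(-1/39) + 81/70 = -1/1443 + 81/70 = 116813/101010 ≈ 1.1565)
v(0, -9) + z*(-97) = (4 - 9) + (116813/101010)*(-97) = -5 - 11330861/101010 = -11835911/101010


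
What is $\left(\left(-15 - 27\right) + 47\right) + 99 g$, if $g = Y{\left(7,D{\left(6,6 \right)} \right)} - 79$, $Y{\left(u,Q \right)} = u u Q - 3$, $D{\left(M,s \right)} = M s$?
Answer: $166523$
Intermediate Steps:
$Y{\left(u,Q \right)} = -3 + Q u^{2}$ ($Y{\left(u,Q \right)} = u^{2} Q - 3 = Q u^{2} - 3 = -3 + Q u^{2}$)
$g = 1682$ ($g = \left(-3 + 6 \cdot 6 \cdot 7^{2}\right) - 79 = \left(-3 + 36 \cdot 49\right) - 79 = \left(-3 + 1764\right) - 79 = 1761 - 79 = 1682$)
$\left(\left(-15 - 27\right) + 47\right) + 99 g = \left(\left(-15 - 27\right) + 47\right) + 99 \cdot 1682 = \left(\left(-15 - 27\right) + 47\right) + 166518 = \left(-42 + 47\right) + 166518 = 5 + 166518 = 166523$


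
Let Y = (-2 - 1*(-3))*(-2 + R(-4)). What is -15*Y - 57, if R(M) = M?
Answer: 33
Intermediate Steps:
Y = -6 (Y = (-2 - 1*(-3))*(-2 - 4) = (-2 + 3)*(-6) = 1*(-6) = -6)
-15*Y - 57 = -15*(-6) - 57 = 90 - 57 = 33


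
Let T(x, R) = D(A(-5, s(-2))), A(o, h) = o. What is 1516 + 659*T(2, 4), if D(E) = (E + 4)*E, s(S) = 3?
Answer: 4811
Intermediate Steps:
D(E) = E*(4 + E) (D(E) = (4 + E)*E = E*(4 + E))
T(x, R) = 5 (T(x, R) = -5*(4 - 5) = -5*(-1) = 5)
1516 + 659*T(2, 4) = 1516 + 659*5 = 1516 + 3295 = 4811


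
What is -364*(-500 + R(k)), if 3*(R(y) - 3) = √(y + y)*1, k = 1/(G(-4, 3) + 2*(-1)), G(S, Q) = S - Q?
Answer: 180908 - 364*I*√2/9 ≈ 1.8091e+5 - 57.197*I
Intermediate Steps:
k = -⅑ (k = 1/((-4 - 1*3) + 2*(-1)) = 1/((-4 - 3) - 2) = 1/(-7 - 2) = 1/(-9) = -⅑ ≈ -0.11111)
R(y) = 3 + √2*√y/3 (R(y) = 3 + (√(y + y)*1)/3 = 3 + (√(2*y)*1)/3 = 3 + ((√2*√y)*1)/3 = 3 + (√2*√y)/3 = 3 + √2*√y/3)
-364*(-500 + R(k)) = -364*(-500 + (3 + √2*√(-⅑)/3)) = -364*(-500 + (3 + √2*(I/3)/3)) = -364*(-500 + (3 + I*√2/9)) = -364*(-497 + I*√2/9) = 180908 - 364*I*√2/9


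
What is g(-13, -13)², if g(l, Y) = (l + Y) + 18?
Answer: 64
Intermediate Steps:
g(l, Y) = 18 + Y + l (g(l, Y) = (Y + l) + 18 = 18 + Y + l)
g(-13, -13)² = (18 - 13 - 13)² = (-8)² = 64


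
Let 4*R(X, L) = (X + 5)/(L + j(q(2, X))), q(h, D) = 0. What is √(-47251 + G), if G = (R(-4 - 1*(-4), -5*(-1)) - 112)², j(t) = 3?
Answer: I*√35575783/32 ≈ 186.39*I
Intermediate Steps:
R(X, L) = (5 + X)/(4*(3 + L)) (R(X, L) = ((X + 5)/(L + 3))/4 = ((5 + X)/(3 + L))/4 = (5 + X)/(4*(3 + L)))
G = 12809241/1024 (G = ((5 + (-4 - 1*(-4)))/(4*(3 - 5*(-1))) - 112)² = ((5 + (-4 + 4))/(4*(3 + 5)) - 112)² = ((¼)*(5 + 0)/8 - 112)² = ((¼)*(⅛)*5 - 112)² = (5/32 - 112)² = (-3579/32)² = 12809241/1024 ≈ 12509.)
√(-47251 + G) = √(-47251 + 12809241/1024) = √(-35575783/1024) = I*√35575783/32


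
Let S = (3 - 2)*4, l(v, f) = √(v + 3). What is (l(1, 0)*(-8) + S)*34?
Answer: -408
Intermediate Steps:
l(v, f) = √(3 + v)
S = 4 (S = 1*4 = 4)
(l(1, 0)*(-8) + S)*34 = (√(3 + 1)*(-8) + 4)*34 = (√4*(-8) + 4)*34 = (2*(-8) + 4)*34 = (-16 + 4)*34 = -12*34 = -408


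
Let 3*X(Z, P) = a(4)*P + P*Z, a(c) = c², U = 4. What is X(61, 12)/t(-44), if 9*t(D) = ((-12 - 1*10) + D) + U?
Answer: -1386/31 ≈ -44.710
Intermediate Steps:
X(Z, P) = 16*P/3 + P*Z/3 (X(Z, P) = (4²*P + P*Z)/3 = (16*P + P*Z)/3 = 16*P/3 + P*Z/3)
t(D) = -2 + D/9 (t(D) = (((-12 - 1*10) + D) + 4)/9 = (((-12 - 10) + D) + 4)/9 = ((-22 + D) + 4)/9 = (-18 + D)/9 = -2 + D/9)
X(61, 12)/t(-44) = ((⅓)*12*(16 + 61))/(-2 + (⅑)*(-44)) = ((⅓)*12*77)/(-2 - 44/9) = 308/(-62/9) = 308*(-9/62) = -1386/31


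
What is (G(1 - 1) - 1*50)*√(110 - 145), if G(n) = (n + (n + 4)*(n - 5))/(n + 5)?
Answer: -54*I*√35 ≈ -319.47*I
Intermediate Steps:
G(n) = (n + (-5 + n)*(4 + n))/(5 + n) (G(n) = (n + (4 + n)*(-5 + n))/(5 + n) = (n + (-5 + n)*(4 + n))/(5 + n))
(G(1 - 1) - 1*50)*√(110 - 145) = ((-20 + (1 - 1)²)/(5 + (1 - 1)) - 1*50)*√(110 - 145) = ((-20 + 0²)/(5 + 0) - 50)*√(-35) = ((-20 + 0)/5 - 50)*(I*√35) = ((⅕)*(-20) - 50)*(I*√35) = (-4 - 50)*(I*√35) = -54*I*√35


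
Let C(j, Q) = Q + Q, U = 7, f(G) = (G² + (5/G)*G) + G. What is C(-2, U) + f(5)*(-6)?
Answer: -196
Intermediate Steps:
f(G) = 5 + G + G² (f(G) = (G² + 5) + G = (5 + G²) + G = 5 + G + G²)
C(j, Q) = 2*Q
C(-2, U) + f(5)*(-6) = 2*7 + (5 + 5 + 5²)*(-6) = 14 + (5 + 5 + 25)*(-6) = 14 + 35*(-6) = 14 - 210 = -196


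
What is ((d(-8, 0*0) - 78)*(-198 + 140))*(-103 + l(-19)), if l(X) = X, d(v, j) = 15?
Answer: -445788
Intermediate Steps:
((d(-8, 0*0) - 78)*(-198 + 140))*(-103 + l(-19)) = ((15 - 78)*(-198 + 140))*(-103 - 19) = -63*(-58)*(-122) = 3654*(-122) = -445788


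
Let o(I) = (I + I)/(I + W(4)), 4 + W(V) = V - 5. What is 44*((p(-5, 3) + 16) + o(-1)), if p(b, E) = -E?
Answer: 1760/3 ≈ 586.67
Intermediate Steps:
W(V) = -9 + V (W(V) = -4 + (V - 5) = -4 + (-5 + V) = -9 + V)
o(I) = 2*I/(-5 + I) (o(I) = (I + I)/(I + (-9 + 4)) = (2*I)/(I - 5) = (2*I)/(-5 + I) = 2*I/(-5 + I))
44*((p(-5, 3) + 16) + o(-1)) = 44*((-1*3 + 16) + 2*(-1)/(-5 - 1)) = 44*((-3 + 16) + 2*(-1)/(-6)) = 44*(13 + 2*(-1)*(-⅙)) = 44*(13 + ⅓) = 44*(40/3) = 1760/3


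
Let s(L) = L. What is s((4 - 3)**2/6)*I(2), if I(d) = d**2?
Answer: 2/3 ≈ 0.66667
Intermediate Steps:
s((4 - 3)**2/6)*I(2) = ((4 - 3)**2/6)*2**2 = (1**2*(1/6))*4 = (1*(1/6))*4 = (1/6)*4 = 2/3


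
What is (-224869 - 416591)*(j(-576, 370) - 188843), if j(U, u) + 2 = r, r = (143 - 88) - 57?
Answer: 121137796620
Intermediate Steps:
r = -2 (r = 55 - 57 = -2)
j(U, u) = -4 (j(U, u) = -2 - 2 = -4)
(-224869 - 416591)*(j(-576, 370) - 188843) = (-224869 - 416591)*(-4 - 188843) = -641460*(-188847) = 121137796620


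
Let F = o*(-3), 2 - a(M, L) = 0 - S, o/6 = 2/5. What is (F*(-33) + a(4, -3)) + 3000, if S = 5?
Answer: 16223/5 ≈ 3244.6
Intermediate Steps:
o = 12/5 (o = 6*(2/5) = 12/5 ≈ 2.4000)
a(M, L) = 7 (a(M, L) = 2 - (0 - 1*5) = 2 - (0 - 5) = 2 - 1*(-5) = 2 + 5 = 7)
F = -36/5 (F = (12/5)*(-3) = -36/5 ≈ -7.2000)
(F*(-33) + a(4, -3)) + 3000 = (-36/5*(-33) + 7) + 3000 = (1188/5 + 7) + 3000 = 1223/5 + 3000 = 16223/5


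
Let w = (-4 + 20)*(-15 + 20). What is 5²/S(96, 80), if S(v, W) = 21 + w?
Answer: 25/101 ≈ 0.24752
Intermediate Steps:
w = 80 (w = 16*5 = 80)
S(v, W) = 101 (S(v, W) = 21 + 80 = 101)
5²/S(96, 80) = 5²/101 = 25*(1/101) = 25/101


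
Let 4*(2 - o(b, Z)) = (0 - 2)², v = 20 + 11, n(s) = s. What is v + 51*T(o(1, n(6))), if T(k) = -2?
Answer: -71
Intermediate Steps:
v = 31
o(b, Z) = 1 (o(b, Z) = 2 - (0 - 2)²/4 = 2 - ¼*(-2)² = 2 - ¼*4 = 2 - 1 = 1)
v + 51*T(o(1, n(6))) = 31 + 51*(-2) = 31 - 102 = -71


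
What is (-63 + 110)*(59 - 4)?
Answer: 2585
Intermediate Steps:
(-63 + 110)*(59 - 4) = 47*55 = 2585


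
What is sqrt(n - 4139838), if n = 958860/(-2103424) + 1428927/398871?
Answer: I*sqrt(140532446942666293518977446)/5826353016 ≈ 2034.7*I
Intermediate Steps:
n = 218598158249/69916236192 (n = 958860*(-1/2103424) + 1428927*(1/398871) = -239715/525856 + 476309/132957 = 218598158249/69916236192 ≈ 3.1266)
sqrt(n - 4139838) = sqrt(218598158249/69916236192 - 4139838) = sqrt(-289441672806458647/69916236192) = I*sqrt(140532446942666293518977446)/5826353016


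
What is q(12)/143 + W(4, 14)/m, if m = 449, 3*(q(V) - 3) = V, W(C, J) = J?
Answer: 5145/64207 ≈ 0.080131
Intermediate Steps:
q(V) = 3 + V/3
q(12)/143 + W(4, 14)/m = (3 + (⅓)*12)/143 + 14/449 = (3 + 4)*(1/143) + 14*(1/449) = 7*(1/143) + 14/449 = 7/143 + 14/449 = 5145/64207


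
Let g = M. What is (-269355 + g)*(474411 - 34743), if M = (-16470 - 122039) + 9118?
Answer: -175315856328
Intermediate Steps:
M = -129391 (M = -138509 + 9118 = -129391)
g = -129391
(-269355 + g)*(474411 - 34743) = (-269355 - 129391)*(474411 - 34743) = -398746*439668 = -175315856328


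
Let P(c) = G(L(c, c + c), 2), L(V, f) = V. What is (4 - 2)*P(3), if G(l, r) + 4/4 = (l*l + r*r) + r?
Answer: 28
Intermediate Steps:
G(l, r) = -1 + r + l² + r² (G(l, r) = -1 + ((l*l + r*r) + r) = -1 + ((l² + r²) + r) = -1 + (r + l² + r²) = -1 + r + l² + r²)
P(c) = 5 + c² (P(c) = -1 + 2 + c² + 2² = -1 + 2 + c² + 4 = 5 + c²)
(4 - 2)*P(3) = (4 - 2)*(5 + 3²) = 2*(5 + 9) = 2*14 = 28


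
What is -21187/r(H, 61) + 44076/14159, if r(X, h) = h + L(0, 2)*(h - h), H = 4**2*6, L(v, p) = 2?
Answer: -297298097/863699 ≈ -344.21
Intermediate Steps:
H = 96 (H = 16*6 = 96)
r(X, h) = h (r(X, h) = h + 2*(h - h) = h + 2*0 = h + 0 = h)
-21187/r(H, 61) + 44076/14159 = -21187/61 + 44076/14159 = -297298097/863699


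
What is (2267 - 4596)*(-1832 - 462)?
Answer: 5342726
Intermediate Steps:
(2267 - 4596)*(-1832 - 462) = -2329*(-2294) = 5342726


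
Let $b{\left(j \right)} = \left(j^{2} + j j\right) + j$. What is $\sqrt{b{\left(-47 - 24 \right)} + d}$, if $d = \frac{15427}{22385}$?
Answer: $\frac{\sqrt{41460657470}}{2035} \approx 100.06$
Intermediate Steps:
$d = \frac{15427}{22385}$ ($d = 15427 \cdot \frac{1}{22385} = \frac{15427}{22385} \approx 0.68917$)
$b{\left(j \right)} = j + 2 j^{2}$ ($b{\left(j \right)} = \left(j^{2} + j^{2}\right) + j = 2 j^{2} + j = j + 2 j^{2}$)
$\sqrt{b{\left(-47 - 24 \right)} + d} = \sqrt{\left(-47 - 24\right) \left(1 + 2 \left(-47 - 24\right)\right) + \frac{15427}{22385}} = \sqrt{- 71 \left(1 + 2 \left(-71\right)\right) + \frac{15427}{22385}} = \sqrt{- 71 \left(1 - 142\right) + \frac{15427}{22385}} = \sqrt{\left(-71\right) \left(-141\right) + \frac{15427}{22385}} = \sqrt{10011 + \frac{15427}{22385}} = \sqrt{\frac{224111662}{22385}} = \frac{\sqrt{41460657470}}{2035}$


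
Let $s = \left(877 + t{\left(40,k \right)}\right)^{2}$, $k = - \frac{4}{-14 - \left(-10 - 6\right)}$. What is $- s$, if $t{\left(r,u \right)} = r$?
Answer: $-840889$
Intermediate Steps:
$k = -2$ ($k = - \frac{4}{-14 - \left(-10 - 6\right)} = - \frac{4}{-14 - -16} = - \frac{4}{-14 + 16} = - \frac{4}{2} = \left(-4\right) \frac{1}{2} = -2$)
$s = 840889$ ($s = \left(877 + 40\right)^{2} = 917^{2} = 840889$)
$- s = \left(-1\right) 840889 = -840889$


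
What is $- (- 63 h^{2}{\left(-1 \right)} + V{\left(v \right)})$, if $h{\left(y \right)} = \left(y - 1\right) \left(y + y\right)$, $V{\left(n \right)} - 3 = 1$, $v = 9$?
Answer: $1004$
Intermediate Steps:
$V{\left(n \right)} = 4$ ($V{\left(n \right)} = 3 + 1 = 4$)
$h{\left(y \right)} = 2 y \left(-1 + y\right)$ ($h{\left(y \right)} = \left(-1 + y\right) 2 y = 2 y \left(-1 + y\right)$)
$- (- 63 h^{2}{\left(-1 \right)} + V{\left(v \right)}) = - (- 63 \left(2 \left(-1\right) \left(-1 - 1\right)\right)^{2} + 4) = - (- 63 \left(2 \left(-1\right) \left(-2\right)\right)^{2} + 4) = - (- 63 \cdot 4^{2} + 4) = - (\left(-63\right) 16 + 4) = - (-1008 + 4) = \left(-1\right) \left(-1004\right) = 1004$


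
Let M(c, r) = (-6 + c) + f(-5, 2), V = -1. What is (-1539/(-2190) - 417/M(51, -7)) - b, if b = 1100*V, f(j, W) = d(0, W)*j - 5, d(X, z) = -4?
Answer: 1596879/1460 ≈ 1093.8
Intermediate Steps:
f(j, W) = -5 - 4*j (f(j, W) = -4*j - 5 = -5 - 4*j)
M(c, r) = 9 + c (M(c, r) = (-6 + c) + (-5 - 4*(-5)) = (-6 + c) + (-5 + 20) = (-6 + c) + 15 = 9 + c)
b = -1100 (b = 1100*(-1) = -1100)
(-1539/(-2190) - 417/M(51, -7)) - b = (-1539/(-2190) - 417/(9 + 51)) - 1*(-1100) = (-1539*(-1/2190) - 417/60) + 1100 = (513/730 - 417*1/60) + 1100 = (513/730 - 139/20) + 1100 = -9121/1460 + 1100 = 1596879/1460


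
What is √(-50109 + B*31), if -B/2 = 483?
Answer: 3*I*√8895 ≈ 282.94*I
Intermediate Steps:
B = -966 (B = -2*483 = -966)
√(-50109 + B*31) = √(-50109 - 966*31) = √(-50109 - 29946) = √(-80055) = 3*I*√8895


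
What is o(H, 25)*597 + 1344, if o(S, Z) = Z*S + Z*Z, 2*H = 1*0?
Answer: 374469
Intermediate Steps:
H = 0 (H = (1*0)/2 = (1/2)*0 = 0)
o(S, Z) = Z**2 + S*Z (o(S, Z) = S*Z + Z**2 = Z**2 + S*Z)
o(H, 25)*597 + 1344 = (25*(0 + 25))*597 + 1344 = (25*25)*597 + 1344 = 625*597 + 1344 = 373125 + 1344 = 374469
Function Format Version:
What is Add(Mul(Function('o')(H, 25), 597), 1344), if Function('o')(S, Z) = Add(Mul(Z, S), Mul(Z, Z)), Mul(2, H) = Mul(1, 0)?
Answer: 374469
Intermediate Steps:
H = 0 (H = Mul(Rational(1, 2), Mul(1, 0)) = Mul(Rational(1, 2), 0) = 0)
Function('o')(S, Z) = Add(Pow(Z, 2), Mul(S, Z)) (Function('o')(S, Z) = Add(Mul(S, Z), Pow(Z, 2)) = Add(Pow(Z, 2), Mul(S, Z)))
Add(Mul(Function('o')(H, 25), 597), 1344) = Add(Mul(Mul(25, Add(0, 25)), 597), 1344) = Add(Mul(Mul(25, 25), 597), 1344) = Add(Mul(625, 597), 1344) = Add(373125, 1344) = 374469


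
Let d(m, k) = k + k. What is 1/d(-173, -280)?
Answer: -1/560 ≈ -0.0017857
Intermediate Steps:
d(m, k) = 2*k
1/d(-173, -280) = 1/(2*(-280)) = 1/(-560) = -1/560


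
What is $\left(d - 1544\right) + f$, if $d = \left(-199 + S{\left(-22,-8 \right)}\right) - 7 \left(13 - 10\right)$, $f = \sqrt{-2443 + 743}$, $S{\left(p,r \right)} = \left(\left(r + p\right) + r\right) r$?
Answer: $-1460 + 10 i \sqrt{17} \approx -1460.0 + 41.231 i$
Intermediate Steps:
$S{\left(p,r \right)} = r \left(p + 2 r\right)$ ($S{\left(p,r \right)} = \left(\left(p + r\right) + r\right) r = \left(p + 2 r\right) r = r \left(p + 2 r\right)$)
$f = 10 i \sqrt{17}$ ($f = \sqrt{-1700} = 10 i \sqrt{17} \approx 41.231 i$)
$d = 84$ ($d = \left(-199 - 8 \left(-22 + 2 \left(-8\right)\right)\right) - 7 \left(13 - 10\right) = \left(-199 - 8 \left(-22 - 16\right)\right) - 21 = \left(-199 - -304\right) - 21 = \left(-199 + 304\right) - 21 = 105 - 21 = 84$)
$\left(d - 1544\right) + f = \left(84 - 1544\right) + 10 i \sqrt{17} = -1460 + 10 i \sqrt{17}$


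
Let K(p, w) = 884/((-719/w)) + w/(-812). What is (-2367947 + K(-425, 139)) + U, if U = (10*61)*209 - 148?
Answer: -1308227811193/583828 ≈ -2.2408e+6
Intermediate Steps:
U = 127342 (U = 610*209 - 148 = 127490 - 148 = 127342)
K(p, w) = -718527*w/583828 (K(p, w) = 884*(-w/719) + w*(-1/812) = -884*w/719 - w/812 = -718527*w/583828)
(-2367947 + K(-425, 139)) + U = (-2367947 - 718527/583828*139) + 127342 = (-2367947 - 99875253/583828) + 127342 = -1382573636369/583828 + 127342 = -1308227811193/583828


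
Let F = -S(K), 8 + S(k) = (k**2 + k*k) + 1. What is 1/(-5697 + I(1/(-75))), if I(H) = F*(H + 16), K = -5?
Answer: -75/478832 ≈ -0.00015663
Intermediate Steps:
S(k) = -7 + 2*k**2 (S(k) = -8 + ((k**2 + k*k) + 1) = -8 + ((k**2 + k**2) + 1) = -8 + (2*k**2 + 1) = -8 + (1 + 2*k**2) = -7 + 2*k**2)
F = -43 (F = -(-7 + 2*(-5)**2) = -(-7 + 2*25) = -(-7 + 50) = -1*43 = -43)
I(H) = -688 - 43*H (I(H) = -43*(H + 16) = -43*(16 + H) = -688 - 43*H)
1/(-5697 + I(1/(-75))) = 1/(-5697 + (-688 - 43/(-75))) = 1/(-5697 + (-688 - 43*(-1/75))) = 1/(-5697 + (-688 + 43/75)) = 1/(-5697 - 51557/75) = 1/(-478832/75) = -75/478832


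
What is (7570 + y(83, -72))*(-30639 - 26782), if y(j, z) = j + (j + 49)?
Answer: -447022485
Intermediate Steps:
y(j, z) = 49 + 2*j (y(j, z) = j + (49 + j) = 49 + 2*j)
(7570 + y(83, -72))*(-30639 - 26782) = (7570 + (49 + 2*83))*(-30639 - 26782) = (7570 + (49 + 166))*(-57421) = (7570 + 215)*(-57421) = 7785*(-57421) = -447022485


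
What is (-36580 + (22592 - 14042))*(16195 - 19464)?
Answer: 91630070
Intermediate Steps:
(-36580 + (22592 - 14042))*(16195 - 19464) = (-36580 + 8550)*(-3269) = -28030*(-3269) = 91630070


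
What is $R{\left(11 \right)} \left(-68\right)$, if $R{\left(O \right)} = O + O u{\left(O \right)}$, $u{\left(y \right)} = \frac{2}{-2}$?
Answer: $0$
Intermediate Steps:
$u{\left(y \right)} = -1$ ($u{\left(y \right)} = 2 \left(- \frac{1}{2}\right) = -1$)
$R{\left(O \right)} = 0$ ($R{\left(O \right)} = O + O \left(-1\right) = O - O = 0$)
$R{\left(11 \right)} \left(-68\right) = 0 \left(-68\right) = 0$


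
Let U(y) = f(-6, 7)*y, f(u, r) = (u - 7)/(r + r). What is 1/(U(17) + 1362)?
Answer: 14/18847 ≈ 0.00074282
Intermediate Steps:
f(u, r) = (-7 + u)/(2*r) (f(u, r) = (-7 + u)/((2*r)) = (-7 + u)*(1/(2*r)) = (-7 + u)/(2*r))
U(y) = -13*y/14 (U(y) = ((½)*(-7 - 6)/7)*y = ((½)*(⅐)*(-13))*y = -13*y/14)
1/(U(17) + 1362) = 1/(-13/14*17 + 1362) = 1/(-221/14 + 1362) = 1/(18847/14) = 14/18847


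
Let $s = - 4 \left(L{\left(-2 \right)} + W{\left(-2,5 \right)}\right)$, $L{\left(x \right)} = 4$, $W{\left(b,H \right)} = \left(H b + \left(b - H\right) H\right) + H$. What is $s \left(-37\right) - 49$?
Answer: $-5377$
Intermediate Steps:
$W{\left(b,H \right)} = H + H b + H \left(b - H\right)$ ($W{\left(b,H \right)} = \left(H b + H \left(b - H\right)\right) + H = H + H b + H \left(b - H\right)$)
$s = 144$ ($s = - 4 \left(4 + 5 \left(1 - 5 + 2 \left(-2\right)\right)\right) = - 4 \left(4 + 5 \left(1 - 5 - 4\right)\right) = - 4 \left(4 + 5 \left(-8\right)\right) = - 4 \left(4 - 40\right) = \left(-4\right) \left(-36\right) = 144$)
$s \left(-37\right) - 49 = 144 \left(-37\right) - 49 = -5328 - 49 = -5377$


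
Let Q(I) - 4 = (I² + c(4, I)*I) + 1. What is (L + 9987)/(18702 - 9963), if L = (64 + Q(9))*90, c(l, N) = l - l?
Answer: 7829/2913 ≈ 2.6876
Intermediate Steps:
c(l, N) = 0
Q(I) = 5 + I² (Q(I) = 4 + ((I² + 0*I) + 1) = 4 + ((I² + 0) + 1) = 4 + (I² + 1) = 4 + (1 + I²) = 5 + I²)
L = 13500 (L = (64 + (5 + 9²))*90 = (64 + (5 + 81))*90 = (64 + 86)*90 = 150*90 = 13500)
(L + 9987)/(18702 - 9963) = (13500 + 9987)/(18702 - 9963) = 23487/8739 = 23487*(1/8739) = 7829/2913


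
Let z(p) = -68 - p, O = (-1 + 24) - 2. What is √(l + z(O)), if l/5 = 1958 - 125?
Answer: 2*√2269 ≈ 95.268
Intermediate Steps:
l = 9165 (l = 5*(1958 - 125) = 5*1833 = 9165)
O = 21 (O = 23 - 2 = 21)
√(l + z(O)) = √(9165 + (-68 - 1*21)) = √(9165 + (-68 - 21)) = √(9165 - 89) = √9076 = 2*√2269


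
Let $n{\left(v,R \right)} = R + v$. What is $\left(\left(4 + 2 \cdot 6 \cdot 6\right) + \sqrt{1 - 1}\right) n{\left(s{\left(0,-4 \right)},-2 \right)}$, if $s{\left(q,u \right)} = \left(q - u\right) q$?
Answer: $-152$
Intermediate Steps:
$s{\left(q,u \right)} = q \left(q - u\right)$
$\left(\left(4 + 2 \cdot 6 \cdot 6\right) + \sqrt{1 - 1}\right) n{\left(s{\left(0,-4 \right)},-2 \right)} = \left(\left(4 + 2 \cdot 6 \cdot 6\right) + \sqrt{1 - 1}\right) \left(-2 + 0 \left(0 - -4\right)\right) = \left(\left(4 + 2 \cdot 36\right) + \sqrt{0}\right) \left(-2 + 0 \left(0 + 4\right)\right) = \left(\left(4 + 72\right) + 0\right) \left(-2 + 0 \cdot 4\right) = \left(76 + 0\right) \left(-2 + 0\right) = 76 \left(-2\right) = -152$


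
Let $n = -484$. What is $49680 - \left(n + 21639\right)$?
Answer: $28525$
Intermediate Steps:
$49680 - \left(n + 21639\right) = 49680 - \left(-484 + 21639\right) = 49680 - 21155 = 28525$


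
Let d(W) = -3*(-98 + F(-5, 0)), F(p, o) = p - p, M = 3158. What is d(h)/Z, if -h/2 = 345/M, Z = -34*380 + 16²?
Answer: -147/6332 ≈ -0.023215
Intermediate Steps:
Z = -12664 (Z = -12920 + 256 = -12664)
F(p, o) = 0
h = -345/1579 (h = -690/3158 = -2*345/3158 = -345/1579 ≈ -0.21849)
d(W) = 294 (d(W) = -3*(-98 + 0) = -3*(-98) = 294)
d(h)/Z = 294/(-12664) = 294*(-1/12664) = -147/6332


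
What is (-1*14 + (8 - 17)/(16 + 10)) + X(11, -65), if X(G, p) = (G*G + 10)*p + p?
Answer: -223453/26 ≈ -8594.3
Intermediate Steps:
X(G, p) = p + p*(10 + G²) (X(G, p) = (G² + 10)*p + p = (10 + G²)*p + p = p*(10 + G²) + p = p + p*(10 + G²))
(-1*14 + (8 - 17)/(16 + 10)) + X(11, -65) = (-1*14 + (8 - 17)/(16 + 10)) - 65*(11 + 11²) = (-14 - 9/26) - 65*(11 + 121) = (-14 - 9*1/26) - 65*132 = (-14 - 9/26) - 8580 = -373/26 - 8580 = -223453/26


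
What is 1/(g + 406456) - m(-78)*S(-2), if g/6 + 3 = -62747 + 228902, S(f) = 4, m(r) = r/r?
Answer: -5613471/1403368 ≈ -4.0000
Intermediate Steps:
m(r) = 1
g = 996912 (g = -18 + 6*(-62747 + 228902) = -18 + 6*166155 = -18 + 996930 = 996912)
1/(g + 406456) - m(-78)*S(-2) = 1/(996912 + 406456) - 4 = 1/1403368 - 1*4 = 1/1403368 - 4 = -5613471/1403368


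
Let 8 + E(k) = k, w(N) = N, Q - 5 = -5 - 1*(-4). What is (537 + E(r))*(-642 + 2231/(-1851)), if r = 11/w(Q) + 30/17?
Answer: -14397599289/41956 ≈ -3.4316e+5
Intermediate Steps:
Q = 4 (Q = 5 + (-5 - 1*(-4)) = 5 + (-5 + 4) = 5 - 1 = 4)
r = 307/68 (r = 11/4 + 30/17 = 307/68 ≈ 4.5147)
E(k) = -8 + k
(537 + E(r))*(-642 + 2231/(-1851)) = (537 + (-8 + 307/68))*(-642 + 2231/(-1851)) = (537 - 237/68)*(-642 + 2231*(-1/1851)) = 36279*(-642 - 2231/1851)/68 = (36279/68)*(-1190573/1851) = -14397599289/41956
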